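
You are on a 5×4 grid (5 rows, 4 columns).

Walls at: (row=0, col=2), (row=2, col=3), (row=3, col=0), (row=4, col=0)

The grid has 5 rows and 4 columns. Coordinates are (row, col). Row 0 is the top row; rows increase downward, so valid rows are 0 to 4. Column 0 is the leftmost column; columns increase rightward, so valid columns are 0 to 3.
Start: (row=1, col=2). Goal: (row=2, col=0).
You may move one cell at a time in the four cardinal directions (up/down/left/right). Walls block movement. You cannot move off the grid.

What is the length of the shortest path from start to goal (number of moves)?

BFS from (row=1, col=2) until reaching (row=2, col=0):
  Distance 0: (row=1, col=2)
  Distance 1: (row=1, col=1), (row=1, col=3), (row=2, col=2)
  Distance 2: (row=0, col=1), (row=0, col=3), (row=1, col=0), (row=2, col=1), (row=3, col=2)
  Distance 3: (row=0, col=0), (row=2, col=0), (row=3, col=1), (row=3, col=3), (row=4, col=2)  <- goal reached here
One shortest path (3 moves): (row=1, col=2) -> (row=1, col=1) -> (row=1, col=0) -> (row=2, col=0)

Answer: Shortest path length: 3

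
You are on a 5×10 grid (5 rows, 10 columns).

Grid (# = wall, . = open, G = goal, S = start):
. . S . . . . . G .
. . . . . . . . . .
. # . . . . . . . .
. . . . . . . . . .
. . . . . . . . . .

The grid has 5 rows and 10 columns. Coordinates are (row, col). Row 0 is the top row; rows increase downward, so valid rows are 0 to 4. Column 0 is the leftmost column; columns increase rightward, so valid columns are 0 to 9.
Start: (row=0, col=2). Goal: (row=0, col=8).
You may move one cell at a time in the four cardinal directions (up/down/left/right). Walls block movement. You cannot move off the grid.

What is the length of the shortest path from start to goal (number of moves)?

Answer: Shortest path length: 6

Derivation:
BFS from (row=0, col=2) until reaching (row=0, col=8):
  Distance 0: (row=0, col=2)
  Distance 1: (row=0, col=1), (row=0, col=3), (row=1, col=2)
  Distance 2: (row=0, col=0), (row=0, col=4), (row=1, col=1), (row=1, col=3), (row=2, col=2)
  Distance 3: (row=0, col=5), (row=1, col=0), (row=1, col=4), (row=2, col=3), (row=3, col=2)
  Distance 4: (row=0, col=6), (row=1, col=5), (row=2, col=0), (row=2, col=4), (row=3, col=1), (row=3, col=3), (row=4, col=2)
  Distance 5: (row=0, col=7), (row=1, col=6), (row=2, col=5), (row=3, col=0), (row=3, col=4), (row=4, col=1), (row=4, col=3)
  Distance 6: (row=0, col=8), (row=1, col=7), (row=2, col=6), (row=3, col=5), (row=4, col=0), (row=4, col=4)  <- goal reached here
One shortest path (6 moves): (row=0, col=2) -> (row=0, col=3) -> (row=0, col=4) -> (row=0, col=5) -> (row=0, col=6) -> (row=0, col=7) -> (row=0, col=8)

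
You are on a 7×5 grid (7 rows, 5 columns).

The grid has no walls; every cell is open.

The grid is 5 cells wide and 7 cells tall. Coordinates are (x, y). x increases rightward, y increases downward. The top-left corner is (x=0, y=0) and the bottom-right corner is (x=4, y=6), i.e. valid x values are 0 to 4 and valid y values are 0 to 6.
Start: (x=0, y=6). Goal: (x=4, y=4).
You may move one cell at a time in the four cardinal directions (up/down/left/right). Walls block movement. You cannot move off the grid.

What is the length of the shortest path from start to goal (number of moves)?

BFS from (x=0, y=6) until reaching (x=4, y=4):
  Distance 0: (x=0, y=6)
  Distance 1: (x=0, y=5), (x=1, y=6)
  Distance 2: (x=0, y=4), (x=1, y=5), (x=2, y=6)
  Distance 3: (x=0, y=3), (x=1, y=4), (x=2, y=5), (x=3, y=6)
  Distance 4: (x=0, y=2), (x=1, y=3), (x=2, y=4), (x=3, y=5), (x=4, y=6)
  Distance 5: (x=0, y=1), (x=1, y=2), (x=2, y=3), (x=3, y=4), (x=4, y=5)
  Distance 6: (x=0, y=0), (x=1, y=1), (x=2, y=2), (x=3, y=3), (x=4, y=4)  <- goal reached here
One shortest path (6 moves): (x=0, y=6) -> (x=1, y=6) -> (x=2, y=6) -> (x=3, y=6) -> (x=4, y=6) -> (x=4, y=5) -> (x=4, y=4)

Answer: Shortest path length: 6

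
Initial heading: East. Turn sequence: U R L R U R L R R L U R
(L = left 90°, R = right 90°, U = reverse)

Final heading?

Answer: Final heading: South

Derivation:
Start: East
  U (U-turn (180°)) -> West
  R (right (90° clockwise)) -> North
  L (left (90° counter-clockwise)) -> West
  R (right (90° clockwise)) -> North
  U (U-turn (180°)) -> South
  R (right (90° clockwise)) -> West
  L (left (90° counter-clockwise)) -> South
  R (right (90° clockwise)) -> West
  R (right (90° clockwise)) -> North
  L (left (90° counter-clockwise)) -> West
  U (U-turn (180°)) -> East
  R (right (90° clockwise)) -> South
Final: South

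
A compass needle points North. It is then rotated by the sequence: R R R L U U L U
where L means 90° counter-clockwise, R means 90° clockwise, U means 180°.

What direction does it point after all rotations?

Answer: Final heading: West

Derivation:
Start: North
  R (right (90° clockwise)) -> East
  R (right (90° clockwise)) -> South
  R (right (90° clockwise)) -> West
  L (left (90° counter-clockwise)) -> South
  U (U-turn (180°)) -> North
  U (U-turn (180°)) -> South
  L (left (90° counter-clockwise)) -> East
  U (U-turn (180°)) -> West
Final: West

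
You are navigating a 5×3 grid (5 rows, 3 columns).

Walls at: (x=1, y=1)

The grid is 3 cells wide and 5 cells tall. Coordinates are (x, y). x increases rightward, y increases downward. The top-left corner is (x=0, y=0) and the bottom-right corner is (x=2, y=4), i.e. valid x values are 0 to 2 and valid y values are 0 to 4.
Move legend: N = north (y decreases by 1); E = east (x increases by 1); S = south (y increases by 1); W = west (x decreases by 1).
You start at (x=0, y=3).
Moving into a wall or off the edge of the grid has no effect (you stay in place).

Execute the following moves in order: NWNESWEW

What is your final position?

Answer: Final position: (x=0, y=2)

Derivation:
Start: (x=0, y=3)
  N (north): (x=0, y=3) -> (x=0, y=2)
  W (west): blocked, stay at (x=0, y=2)
  N (north): (x=0, y=2) -> (x=0, y=1)
  E (east): blocked, stay at (x=0, y=1)
  S (south): (x=0, y=1) -> (x=0, y=2)
  W (west): blocked, stay at (x=0, y=2)
  E (east): (x=0, y=2) -> (x=1, y=2)
  W (west): (x=1, y=2) -> (x=0, y=2)
Final: (x=0, y=2)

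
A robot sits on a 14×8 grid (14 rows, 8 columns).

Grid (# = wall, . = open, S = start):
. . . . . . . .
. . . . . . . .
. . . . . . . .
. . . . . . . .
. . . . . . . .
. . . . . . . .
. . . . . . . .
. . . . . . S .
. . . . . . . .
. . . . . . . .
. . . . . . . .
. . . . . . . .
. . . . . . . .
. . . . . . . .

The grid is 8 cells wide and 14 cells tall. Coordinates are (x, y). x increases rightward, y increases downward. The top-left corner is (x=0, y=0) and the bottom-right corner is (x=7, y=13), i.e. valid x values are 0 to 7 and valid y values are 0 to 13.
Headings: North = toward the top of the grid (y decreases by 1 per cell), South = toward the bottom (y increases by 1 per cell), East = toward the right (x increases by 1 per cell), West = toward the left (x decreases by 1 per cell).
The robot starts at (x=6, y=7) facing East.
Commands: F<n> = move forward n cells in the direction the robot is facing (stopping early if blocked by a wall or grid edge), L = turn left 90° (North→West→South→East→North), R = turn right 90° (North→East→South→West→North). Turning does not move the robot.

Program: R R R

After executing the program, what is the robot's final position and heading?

Start: (x=6, y=7), facing East
  R: turn right, now facing South
  R: turn right, now facing West
  R: turn right, now facing North
Final: (x=6, y=7), facing North

Answer: Final position: (x=6, y=7), facing North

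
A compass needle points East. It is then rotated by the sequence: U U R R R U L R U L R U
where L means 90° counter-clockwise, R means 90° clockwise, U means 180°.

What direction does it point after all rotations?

Start: East
  U (U-turn (180°)) -> West
  U (U-turn (180°)) -> East
  R (right (90° clockwise)) -> South
  R (right (90° clockwise)) -> West
  R (right (90° clockwise)) -> North
  U (U-turn (180°)) -> South
  L (left (90° counter-clockwise)) -> East
  R (right (90° clockwise)) -> South
  U (U-turn (180°)) -> North
  L (left (90° counter-clockwise)) -> West
  R (right (90° clockwise)) -> North
  U (U-turn (180°)) -> South
Final: South

Answer: Final heading: South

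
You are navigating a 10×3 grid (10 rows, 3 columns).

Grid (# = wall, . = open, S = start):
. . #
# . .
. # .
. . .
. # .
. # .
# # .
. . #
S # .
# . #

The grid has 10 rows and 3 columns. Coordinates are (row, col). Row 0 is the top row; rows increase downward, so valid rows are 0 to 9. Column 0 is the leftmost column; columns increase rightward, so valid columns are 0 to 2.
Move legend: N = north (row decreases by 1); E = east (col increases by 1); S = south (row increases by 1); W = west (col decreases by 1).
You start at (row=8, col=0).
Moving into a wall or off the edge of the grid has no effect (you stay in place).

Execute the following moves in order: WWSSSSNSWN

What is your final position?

Start: (row=8, col=0)
  W (west): blocked, stay at (row=8, col=0)
  W (west): blocked, stay at (row=8, col=0)
  [×4]S (south): blocked, stay at (row=8, col=0)
  N (north): (row=8, col=0) -> (row=7, col=0)
  S (south): (row=7, col=0) -> (row=8, col=0)
  W (west): blocked, stay at (row=8, col=0)
  N (north): (row=8, col=0) -> (row=7, col=0)
Final: (row=7, col=0)

Answer: Final position: (row=7, col=0)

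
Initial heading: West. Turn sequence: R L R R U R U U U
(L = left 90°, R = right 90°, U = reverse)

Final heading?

Answer: Final heading: South

Derivation:
Start: West
  R (right (90° clockwise)) -> North
  L (left (90° counter-clockwise)) -> West
  R (right (90° clockwise)) -> North
  R (right (90° clockwise)) -> East
  U (U-turn (180°)) -> West
  R (right (90° clockwise)) -> North
  U (U-turn (180°)) -> South
  U (U-turn (180°)) -> North
  U (U-turn (180°)) -> South
Final: South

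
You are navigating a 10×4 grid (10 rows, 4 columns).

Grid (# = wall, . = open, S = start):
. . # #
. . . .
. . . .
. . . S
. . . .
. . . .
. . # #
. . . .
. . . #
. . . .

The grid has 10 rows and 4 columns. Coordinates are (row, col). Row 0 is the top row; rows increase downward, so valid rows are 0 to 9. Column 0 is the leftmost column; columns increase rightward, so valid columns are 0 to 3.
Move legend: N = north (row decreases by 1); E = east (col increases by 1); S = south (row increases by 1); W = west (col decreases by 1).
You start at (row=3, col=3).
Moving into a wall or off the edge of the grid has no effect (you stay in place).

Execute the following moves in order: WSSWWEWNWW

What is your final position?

Answer: Final position: (row=4, col=0)

Derivation:
Start: (row=3, col=3)
  W (west): (row=3, col=3) -> (row=3, col=2)
  S (south): (row=3, col=2) -> (row=4, col=2)
  S (south): (row=4, col=2) -> (row=5, col=2)
  W (west): (row=5, col=2) -> (row=5, col=1)
  W (west): (row=5, col=1) -> (row=5, col=0)
  E (east): (row=5, col=0) -> (row=5, col=1)
  W (west): (row=5, col=1) -> (row=5, col=0)
  N (north): (row=5, col=0) -> (row=4, col=0)
  W (west): blocked, stay at (row=4, col=0)
  W (west): blocked, stay at (row=4, col=0)
Final: (row=4, col=0)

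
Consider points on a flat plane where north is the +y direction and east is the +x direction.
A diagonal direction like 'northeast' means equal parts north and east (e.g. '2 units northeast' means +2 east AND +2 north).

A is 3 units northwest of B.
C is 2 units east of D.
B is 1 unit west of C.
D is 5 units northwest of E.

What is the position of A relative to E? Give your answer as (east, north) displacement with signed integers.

Answer: A is at (east=-7, north=8) relative to E.

Derivation:
Place E at the origin (east=0, north=0).
  D is 5 units northwest of E: delta (east=-5, north=+5); D at (east=-5, north=5).
  C is 2 units east of D: delta (east=+2, north=+0); C at (east=-3, north=5).
  B is 1 unit west of C: delta (east=-1, north=+0); B at (east=-4, north=5).
  A is 3 units northwest of B: delta (east=-3, north=+3); A at (east=-7, north=8).
Therefore A relative to E: (east=-7, north=8).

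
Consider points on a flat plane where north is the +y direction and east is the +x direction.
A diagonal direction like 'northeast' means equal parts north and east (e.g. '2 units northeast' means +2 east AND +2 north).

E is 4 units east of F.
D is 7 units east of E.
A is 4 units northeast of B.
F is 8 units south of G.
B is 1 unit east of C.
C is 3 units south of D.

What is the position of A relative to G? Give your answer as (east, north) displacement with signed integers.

Place G at the origin (east=0, north=0).
  F is 8 units south of G: delta (east=+0, north=-8); F at (east=0, north=-8).
  E is 4 units east of F: delta (east=+4, north=+0); E at (east=4, north=-8).
  D is 7 units east of E: delta (east=+7, north=+0); D at (east=11, north=-8).
  C is 3 units south of D: delta (east=+0, north=-3); C at (east=11, north=-11).
  B is 1 unit east of C: delta (east=+1, north=+0); B at (east=12, north=-11).
  A is 4 units northeast of B: delta (east=+4, north=+4); A at (east=16, north=-7).
Therefore A relative to G: (east=16, north=-7).

Answer: A is at (east=16, north=-7) relative to G.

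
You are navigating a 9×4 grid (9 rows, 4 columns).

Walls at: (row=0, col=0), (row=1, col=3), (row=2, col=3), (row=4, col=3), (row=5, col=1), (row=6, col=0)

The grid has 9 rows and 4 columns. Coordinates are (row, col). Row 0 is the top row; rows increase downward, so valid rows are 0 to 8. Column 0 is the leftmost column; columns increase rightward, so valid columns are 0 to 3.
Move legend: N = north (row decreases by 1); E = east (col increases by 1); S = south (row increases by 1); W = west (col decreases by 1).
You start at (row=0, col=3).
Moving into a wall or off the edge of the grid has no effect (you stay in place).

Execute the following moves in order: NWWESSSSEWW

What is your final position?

Answer: Final position: (row=4, col=0)

Derivation:
Start: (row=0, col=3)
  N (north): blocked, stay at (row=0, col=3)
  W (west): (row=0, col=3) -> (row=0, col=2)
  W (west): (row=0, col=2) -> (row=0, col=1)
  E (east): (row=0, col=1) -> (row=0, col=2)
  S (south): (row=0, col=2) -> (row=1, col=2)
  S (south): (row=1, col=2) -> (row=2, col=2)
  S (south): (row=2, col=2) -> (row=3, col=2)
  S (south): (row=3, col=2) -> (row=4, col=2)
  E (east): blocked, stay at (row=4, col=2)
  W (west): (row=4, col=2) -> (row=4, col=1)
  W (west): (row=4, col=1) -> (row=4, col=0)
Final: (row=4, col=0)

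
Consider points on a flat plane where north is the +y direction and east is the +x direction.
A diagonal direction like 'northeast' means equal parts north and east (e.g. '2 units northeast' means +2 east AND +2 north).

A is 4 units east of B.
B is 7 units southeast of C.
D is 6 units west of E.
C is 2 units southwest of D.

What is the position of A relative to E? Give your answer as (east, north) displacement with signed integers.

Answer: A is at (east=3, north=-9) relative to E.

Derivation:
Place E at the origin (east=0, north=0).
  D is 6 units west of E: delta (east=-6, north=+0); D at (east=-6, north=0).
  C is 2 units southwest of D: delta (east=-2, north=-2); C at (east=-8, north=-2).
  B is 7 units southeast of C: delta (east=+7, north=-7); B at (east=-1, north=-9).
  A is 4 units east of B: delta (east=+4, north=+0); A at (east=3, north=-9).
Therefore A relative to E: (east=3, north=-9).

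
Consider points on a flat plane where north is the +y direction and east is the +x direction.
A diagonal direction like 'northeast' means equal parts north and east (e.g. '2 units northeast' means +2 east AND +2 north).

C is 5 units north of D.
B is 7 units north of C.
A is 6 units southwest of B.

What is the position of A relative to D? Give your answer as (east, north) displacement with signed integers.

Place D at the origin (east=0, north=0).
  C is 5 units north of D: delta (east=+0, north=+5); C at (east=0, north=5).
  B is 7 units north of C: delta (east=+0, north=+7); B at (east=0, north=12).
  A is 6 units southwest of B: delta (east=-6, north=-6); A at (east=-6, north=6).
Therefore A relative to D: (east=-6, north=6).

Answer: A is at (east=-6, north=6) relative to D.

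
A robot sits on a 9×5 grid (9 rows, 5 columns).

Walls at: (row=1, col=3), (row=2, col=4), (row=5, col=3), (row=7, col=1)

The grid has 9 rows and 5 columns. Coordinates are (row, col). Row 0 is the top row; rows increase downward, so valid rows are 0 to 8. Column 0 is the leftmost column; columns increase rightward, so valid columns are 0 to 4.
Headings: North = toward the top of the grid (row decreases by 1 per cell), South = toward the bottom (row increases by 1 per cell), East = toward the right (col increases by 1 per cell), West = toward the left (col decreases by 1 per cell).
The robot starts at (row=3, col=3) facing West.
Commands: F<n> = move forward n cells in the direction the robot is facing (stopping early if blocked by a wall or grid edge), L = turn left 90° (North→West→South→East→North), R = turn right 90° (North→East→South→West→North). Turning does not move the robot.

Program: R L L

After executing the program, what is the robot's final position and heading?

Start: (row=3, col=3), facing West
  R: turn right, now facing North
  L: turn left, now facing West
  L: turn left, now facing South
Final: (row=3, col=3), facing South

Answer: Final position: (row=3, col=3), facing South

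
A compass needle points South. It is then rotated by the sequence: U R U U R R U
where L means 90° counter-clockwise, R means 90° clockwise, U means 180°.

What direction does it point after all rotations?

Answer: Final heading: East

Derivation:
Start: South
  U (U-turn (180°)) -> North
  R (right (90° clockwise)) -> East
  U (U-turn (180°)) -> West
  U (U-turn (180°)) -> East
  R (right (90° clockwise)) -> South
  R (right (90° clockwise)) -> West
  U (U-turn (180°)) -> East
Final: East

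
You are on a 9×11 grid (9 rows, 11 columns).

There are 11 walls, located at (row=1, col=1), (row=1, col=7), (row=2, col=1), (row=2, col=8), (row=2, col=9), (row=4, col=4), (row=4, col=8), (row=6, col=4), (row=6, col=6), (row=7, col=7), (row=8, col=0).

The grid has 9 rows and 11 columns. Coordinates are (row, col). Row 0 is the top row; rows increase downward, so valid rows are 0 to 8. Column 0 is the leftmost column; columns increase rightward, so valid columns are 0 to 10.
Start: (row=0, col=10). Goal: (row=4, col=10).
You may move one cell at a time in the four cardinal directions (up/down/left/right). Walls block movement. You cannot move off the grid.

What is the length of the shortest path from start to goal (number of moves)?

Answer: Shortest path length: 4

Derivation:
BFS from (row=0, col=10) until reaching (row=4, col=10):
  Distance 0: (row=0, col=10)
  Distance 1: (row=0, col=9), (row=1, col=10)
  Distance 2: (row=0, col=8), (row=1, col=9), (row=2, col=10)
  Distance 3: (row=0, col=7), (row=1, col=8), (row=3, col=10)
  Distance 4: (row=0, col=6), (row=3, col=9), (row=4, col=10)  <- goal reached here
One shortest path (4 moves): (row=0, col=10) -> (row=1, col=10) -> (row=2, col=10) -> (row=3, col=10) -> (row=4, col=10)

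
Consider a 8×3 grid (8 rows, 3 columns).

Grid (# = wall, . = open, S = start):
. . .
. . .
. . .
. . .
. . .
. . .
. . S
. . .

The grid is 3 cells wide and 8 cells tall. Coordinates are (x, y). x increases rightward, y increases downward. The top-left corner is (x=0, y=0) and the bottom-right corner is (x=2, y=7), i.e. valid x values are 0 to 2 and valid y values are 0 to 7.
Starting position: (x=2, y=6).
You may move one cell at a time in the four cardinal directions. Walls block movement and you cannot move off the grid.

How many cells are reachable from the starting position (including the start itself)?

BFS flood-fill from (x=2, y=6):
  Distance 0: (x=2, y=6)
  Distance 1: (x=2, y=5), (x=1, y=6), (x=2, y=7)
  Distance 2: (x=2, y=4), (x=1, y=5), (x=0, y=6), (x=1, y=7)
  Distance 3: (x=2, y=3), (x=1, y=4), (x=0, y=5), (x=0, y=7)
  Distance 4: (x=2, y=2), (x=1, y=3), (x=0, y=4)
  Distance 5: (x=2, y=1), (x=1, y=2), (x=0, y=3)
  Distance 6: (x=2, y=0), (x=1, y=1), (x=0, y=2)
  Distance 7: (x=1, y=0), (x=0, y=1)
  Distance 8: (x=0, y=0)
Total reachable: 24 (grid has 24 open cells total)

Answer: Reachable cells: 24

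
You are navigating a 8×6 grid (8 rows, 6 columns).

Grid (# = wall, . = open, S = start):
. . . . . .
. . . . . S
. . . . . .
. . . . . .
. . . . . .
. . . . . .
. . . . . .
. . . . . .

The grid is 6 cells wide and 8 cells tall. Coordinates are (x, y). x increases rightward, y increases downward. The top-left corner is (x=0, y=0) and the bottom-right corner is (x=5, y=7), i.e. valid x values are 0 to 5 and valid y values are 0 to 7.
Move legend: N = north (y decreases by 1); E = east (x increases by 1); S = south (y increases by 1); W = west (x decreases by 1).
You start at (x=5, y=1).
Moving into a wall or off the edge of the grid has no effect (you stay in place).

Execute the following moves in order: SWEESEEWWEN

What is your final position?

Answer: Final position: (x=4, y=2)

Derivation:
Start: (x=5, y=1)
  S (south): (x=5, y=1) -> (x=5, y=2)
  W (west): (x=5, y=2) -> (x=4, y=2)
  E (east): (x=4, y=2) -> (x=5, y=2)
  E (east): blocked, stay at (x=5, y=2)
  S (south): (x=5, y=2) -> (x=5, y=3)
  E (east): blocked, stay at (x=5, y=3)
  E (east): blocked, stay at (x=5, y=3)
  W (west): (x=5, y=3) -> (x=4, y=3)
  W (west): (x=4, y=3) -> (x=3, y=3)
  E (east): (x=3, y=3) -> (x=4, y=3)
  N (north): (x=4, y=3) -> (x=4, y=2)
Final: (x=4, y=2)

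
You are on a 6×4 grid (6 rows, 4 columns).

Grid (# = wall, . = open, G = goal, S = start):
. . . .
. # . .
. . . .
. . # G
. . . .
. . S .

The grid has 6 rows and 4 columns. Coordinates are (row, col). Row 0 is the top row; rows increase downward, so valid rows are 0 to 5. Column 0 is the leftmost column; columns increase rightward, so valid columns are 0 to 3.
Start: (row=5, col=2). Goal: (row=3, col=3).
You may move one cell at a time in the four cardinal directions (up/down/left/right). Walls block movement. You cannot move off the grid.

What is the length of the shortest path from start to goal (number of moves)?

Answer: Shortest path length: 3

Derivation:
BFS from (row=5, col=2) until reaching (row=3, col=3):
  Distance 0: (row=5, col=2)
  Distance 1: (row=4, col=2), (row=5, col=1), (row=5, col=3)
  Distance 2: (row=4, col=1), (row=4, col=3), (row=5, col=0)
  Distance 3: (row=3, col=1), (row=3, col=3), (row=4, col=0)  <- goal reached here
One shortest path (3 moves): (row=5, col=2) -> (row=5, col=3) -> (row=4, col=3) -> (row=3, col=3)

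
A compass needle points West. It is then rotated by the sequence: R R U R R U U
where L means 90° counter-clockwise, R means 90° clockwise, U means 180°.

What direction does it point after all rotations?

Answer: Final heading: East

Derivation:
Start: West
  R (right (90° clockwise)) -> North
  R (right (90° clockwise)) -> East
  U (U-turn (180°)) -> West
  R (right (90° clockwise)) -> North
  R (right (90° clockwise)) -> East
  U (U-turn (180°)) -> West
  U (U-turn (180°)) -> East
Final: East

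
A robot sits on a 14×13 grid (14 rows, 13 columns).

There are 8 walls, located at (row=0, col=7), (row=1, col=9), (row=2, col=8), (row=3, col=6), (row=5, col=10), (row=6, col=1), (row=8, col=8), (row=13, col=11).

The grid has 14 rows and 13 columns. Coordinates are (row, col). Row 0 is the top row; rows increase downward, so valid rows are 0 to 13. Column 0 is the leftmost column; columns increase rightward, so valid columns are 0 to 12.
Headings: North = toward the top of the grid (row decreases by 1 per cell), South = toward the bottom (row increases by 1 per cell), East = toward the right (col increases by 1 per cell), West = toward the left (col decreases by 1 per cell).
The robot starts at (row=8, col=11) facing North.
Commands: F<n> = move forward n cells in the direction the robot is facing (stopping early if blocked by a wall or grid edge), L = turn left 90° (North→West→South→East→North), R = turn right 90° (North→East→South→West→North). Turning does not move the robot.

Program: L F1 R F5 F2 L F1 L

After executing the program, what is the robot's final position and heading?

Answer: Final position: (row=6, col=9), facing South

Derivation:
Start: (row=8, col=11), facing North
  L: turn left, now facing West
  F1: move forward 1, now at (row=8, col=10)
  R: turn right, now facing North
  F5: move forward 2/5 (blocked), now at (row=6, col=10)
  F2: move forward 0/2 (blocked), now at (row=6, col=10)
  L: turn left, now facing West
  F1: move forward 1, now at (row=6, col=9)
  L: turn left, now facing South
Final: (row=6, col=9), facing South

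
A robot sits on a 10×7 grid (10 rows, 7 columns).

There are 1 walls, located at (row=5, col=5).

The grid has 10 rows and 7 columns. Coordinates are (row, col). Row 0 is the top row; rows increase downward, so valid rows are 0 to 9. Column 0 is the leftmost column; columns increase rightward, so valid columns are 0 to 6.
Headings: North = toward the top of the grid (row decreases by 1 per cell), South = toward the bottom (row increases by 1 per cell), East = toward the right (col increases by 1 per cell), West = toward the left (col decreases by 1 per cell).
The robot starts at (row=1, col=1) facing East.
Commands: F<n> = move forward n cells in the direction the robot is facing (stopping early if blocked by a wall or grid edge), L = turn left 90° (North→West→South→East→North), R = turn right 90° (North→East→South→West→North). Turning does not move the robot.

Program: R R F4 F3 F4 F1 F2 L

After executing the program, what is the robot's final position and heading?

Start: (row=1, col=1), facing East
  R: turn right, now facing South
  R: turn right, now facing West
  F4: move forward 1/4 (blocked), now at (row=1, col=0)
  F3: move forward 0/3 (blocked), now at (row=1, col=0)
  F4: move forward 0/4 (blocked), now at (row=1, col=0)
  F1: move forward 0/1 (blocked), now at (row=1, col=0)
  F2: move forward 0/2 (blocked), now at (row=1, col=0)
  L: turn left, now facing South
Final: (row=1, col=0), facing South

Answer: Final position: (row=1, col=0), facing South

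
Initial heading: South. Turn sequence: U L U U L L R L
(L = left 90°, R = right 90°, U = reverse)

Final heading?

Answer: Final heading: East

Derivation:
Start: South
  U (U-turn (180°)) -> North
  L (left (90° counter-clockwise)) -> West
  U (U-turn (180°)) -> East
  U (U-turn (180°)) -> West
  L (left (90° counter-clockwise)) -> South
  L (left (90° counter-clockwise)) -> East
  R (right (90° clockwise)) -> South
  L (left (90° counter-clockwise)) -> East
Final: East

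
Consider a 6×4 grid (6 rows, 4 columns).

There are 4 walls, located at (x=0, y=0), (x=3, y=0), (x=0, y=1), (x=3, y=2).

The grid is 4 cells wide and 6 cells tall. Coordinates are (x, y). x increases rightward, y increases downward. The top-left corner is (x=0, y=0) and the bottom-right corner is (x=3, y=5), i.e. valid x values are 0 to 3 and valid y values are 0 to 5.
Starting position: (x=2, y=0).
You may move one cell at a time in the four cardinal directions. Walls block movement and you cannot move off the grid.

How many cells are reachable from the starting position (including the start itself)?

BFS flood-fill from (x=2, y=0):
  Distance 0: (x=2, y=0)
  Distance 1: (x=1, y=0), (x=2, y=1)
  Distance 2: (x=1, y=1), (x=3, y=1), (x=2, y=2)
  Distance 3: (x=1, y=2), (x=2, y=3)
  Distance 4: (x=0, y=2), (x=1, y=3), (x=3, y=3), (x=2, y=4)
  Distance 5: (x=0, y=3), (x=1, y=4), (x=3, y=4), (x=2, y=5)
  Distance 6: (x=0, y=4), (x=1, y=5), (x=3, y=5)
  Distance 7: (x=0, y=5)
Total reachable: 20 (grid has 20 open cells total)

Answer: Reachable cells: 20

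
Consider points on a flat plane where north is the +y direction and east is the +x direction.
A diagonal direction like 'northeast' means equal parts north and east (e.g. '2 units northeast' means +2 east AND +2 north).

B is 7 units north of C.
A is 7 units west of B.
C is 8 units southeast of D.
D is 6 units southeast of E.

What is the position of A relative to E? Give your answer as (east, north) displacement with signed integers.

Answer: A is at (east=7, north=-7) relative to E.

Derivation:
Place E at the origin (east=0, north=0).
  D is 6 units southeast of E: delta (east=+6, north=-6); D at (east=6, north=-6).
  C is 8 units southeast of D: delta (east=+8, north=-8); C at (east=14, north=-14).
  B is 7 units north of C: delta (east=+0, north=+7); B at (east=14, north=-7).
  A is 7 units west of B: delta (east=-7, north=+0); A at (east=7, north=-7).
Therefore A relative to E: (east=7, north=-7).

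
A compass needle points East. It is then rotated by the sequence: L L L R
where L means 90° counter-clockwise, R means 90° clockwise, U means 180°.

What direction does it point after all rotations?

Start: East
  L (left (90° counter-clockwise)) -> North
  L (left (90° counter-clockwise)) -> West
  L (left (90° counter-clockwise)) -> South
  R (right (90° clockwise)) -> West
Final: West

Answer: Final heading: West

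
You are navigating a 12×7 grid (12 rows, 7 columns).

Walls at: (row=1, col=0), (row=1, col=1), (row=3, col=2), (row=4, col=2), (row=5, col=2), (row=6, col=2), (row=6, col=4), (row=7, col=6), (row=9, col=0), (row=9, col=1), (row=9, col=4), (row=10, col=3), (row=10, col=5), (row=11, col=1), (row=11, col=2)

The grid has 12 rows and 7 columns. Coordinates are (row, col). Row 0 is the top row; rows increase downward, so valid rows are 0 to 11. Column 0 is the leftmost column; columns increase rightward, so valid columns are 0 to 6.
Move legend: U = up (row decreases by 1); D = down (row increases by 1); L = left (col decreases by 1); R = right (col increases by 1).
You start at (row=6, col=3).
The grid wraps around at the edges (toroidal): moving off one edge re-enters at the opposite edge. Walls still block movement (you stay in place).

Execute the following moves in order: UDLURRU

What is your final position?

Start: (row=6, col=3)
  U (up): (row=6, col=3) -> (row=5, col=3)
  D (down): (row=5, col=3) -> (row=6, col=3)
  L (left): blocked, stay at (row=6, col=3)
  U (up): (row=6, col=3) -> (row=5, col=3)
  R (right): (row=5, col=3) -> (row=5, col=4)
  R (right): (row=5, col=4) -> (row=5, col=5)
  U (up): (row=5, col=5) -> (row=4, col=5)
Final: (row=4, col=5)

Answer: Final position: (row=4, col=5)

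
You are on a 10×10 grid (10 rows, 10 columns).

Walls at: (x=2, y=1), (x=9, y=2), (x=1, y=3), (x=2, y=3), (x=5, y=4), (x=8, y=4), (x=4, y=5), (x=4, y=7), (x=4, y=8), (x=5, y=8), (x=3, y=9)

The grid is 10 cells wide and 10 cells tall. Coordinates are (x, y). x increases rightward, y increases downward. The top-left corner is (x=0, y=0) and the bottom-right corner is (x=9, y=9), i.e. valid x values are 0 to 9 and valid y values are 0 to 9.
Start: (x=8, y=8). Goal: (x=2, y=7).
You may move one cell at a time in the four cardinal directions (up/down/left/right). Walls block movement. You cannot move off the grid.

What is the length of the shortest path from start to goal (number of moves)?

BFS from (x=8, y=8) until reaching (x=2, y=7):
  Distance 0: (x=8, y=8)
  Distance 1: (x=8, y=7), (x=7, y=8), (x=9, y=8), (x=8, y=9)
  Distance 2: (x=8, y=6), (x=7, y=7), (x=9, y=7), (x=6, y=8), (x=7, y=9), (x=9, y=9)
  Distance 3: (x=8, y=5), (x=7, y=6), (x=9, y=6), (x=6, y=7), (x=6, y=9)
  Distance 4: (x=7, y=5), (x=9, y=5), (x=6, y=6), (x=5, y=7), (x=5, y=9)
  Distance 5: (x=7, y=4), (x=9, y=4), (x=6, y=5), (x=5, y=6), (x=4, y=9)
  Distance 6: (x=7, y=3), (x=9, y=3), (x=6, y=4), (x=5, y=5), (x=4, y=6)
  Distance 7: (x=7, y=2), (x=6, y=3), (x=8, y=3), (x=3, y=6)
  Distance 8: (x=7, y=1), (x=6, y=2), (x=8, y=2), (x=5, y=3), (x=3, y=5), (x=2, y=6), (x=3, y=7)
  Distance 9: (x=7, y=0), (x=6, y=1), (x=8, y=1), (x=5, y=2), (x=4, y=3), (x=3, y=4), (x=2, y=5), (x=1, y=6), (x=2, y=7), (x=3, y=8)  <- goal reached here
One shortest path (9 moves): (x=8, y=8) -> (x=7, y=8) -> (x=6, y=8) -> (x=6, y=7) -> (x=5, y=7) -> (x=5, y=6) -> (x=4, y=6) -> (x=3, y=6) -> (x=2, y=6) -> (x=2, y=7)

Answer: Shortest path length: 9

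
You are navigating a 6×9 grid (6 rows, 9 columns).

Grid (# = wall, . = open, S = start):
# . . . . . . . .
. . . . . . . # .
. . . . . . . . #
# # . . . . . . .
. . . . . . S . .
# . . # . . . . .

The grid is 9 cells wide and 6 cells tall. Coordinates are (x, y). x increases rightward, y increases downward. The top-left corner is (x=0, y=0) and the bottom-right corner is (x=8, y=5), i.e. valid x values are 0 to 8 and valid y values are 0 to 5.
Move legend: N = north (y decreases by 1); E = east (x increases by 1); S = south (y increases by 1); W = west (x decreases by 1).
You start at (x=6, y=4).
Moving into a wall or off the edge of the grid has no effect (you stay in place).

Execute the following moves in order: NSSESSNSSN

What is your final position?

Start: (x=6, y=4)
  N (north): (x=6, y=4) -> (x=6, y=3)
  S (south): (x=6, y=3) -> (x=6, y=4)
  S (south): (x=6, y=4) -> (x=6, y=5)
  E (east): (x=6, y=5) -> (x=7, y=5)
  S (south): blocked, stay at (x=7, y=5)
  S (south): blocked, stay at (x=7, y=5)
  N (north): (x=7, y=5) -> (x=7, y=4)
  S (south): (x=7, y=4) -> (x=7, y=5)
  S (south): blocked, stay at (x=7, y=5)
  N (north): (x=7, y=5) -> (x=7, y=4)
Final: (x=7, y=4)

Answer: Final position: (x=7, y=4)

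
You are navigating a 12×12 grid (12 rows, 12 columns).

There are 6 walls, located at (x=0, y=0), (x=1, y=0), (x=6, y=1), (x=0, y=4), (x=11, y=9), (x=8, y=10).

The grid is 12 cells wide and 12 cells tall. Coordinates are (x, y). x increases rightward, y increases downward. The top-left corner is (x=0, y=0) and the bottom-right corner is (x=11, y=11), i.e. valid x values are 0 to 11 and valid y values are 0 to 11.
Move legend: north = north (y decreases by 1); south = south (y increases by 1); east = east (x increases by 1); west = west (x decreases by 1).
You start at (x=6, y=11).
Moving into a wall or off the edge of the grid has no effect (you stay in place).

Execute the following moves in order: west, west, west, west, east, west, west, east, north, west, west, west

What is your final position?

Start: (x=6, y=11)
  west (west): (x=6, y=11) -> (x=5, y=11)
  west (west): (x=5, y=11) -> (x=4, y=11)
  west (west): (x=4, y=11) -> (x=3, y=11)
  west (west): (x=3, y=11) -> (x=2, y=11)
  east (east): (x=2, y=11) -> (x=3, y=11)
  west (west): (x=3, y=11) -> (x=2, y=11)
  west (west): (x=2, y=11) -> (x=1, y=11)
  east (east): (x=1, y=11) -> (x=2, y=11)
  north (north): (x=2, y=11) -> (x=2, y=10)
  west (west): (x=2, y=10) -> (x=1, y=10)
  west (west): (x=1, y=10) -> (x=0, y=10)
  west (west): blocked, stay at (x=0, y=10)
Final: (x=0, y=10)

Answer: Final position: (x=0, y=10)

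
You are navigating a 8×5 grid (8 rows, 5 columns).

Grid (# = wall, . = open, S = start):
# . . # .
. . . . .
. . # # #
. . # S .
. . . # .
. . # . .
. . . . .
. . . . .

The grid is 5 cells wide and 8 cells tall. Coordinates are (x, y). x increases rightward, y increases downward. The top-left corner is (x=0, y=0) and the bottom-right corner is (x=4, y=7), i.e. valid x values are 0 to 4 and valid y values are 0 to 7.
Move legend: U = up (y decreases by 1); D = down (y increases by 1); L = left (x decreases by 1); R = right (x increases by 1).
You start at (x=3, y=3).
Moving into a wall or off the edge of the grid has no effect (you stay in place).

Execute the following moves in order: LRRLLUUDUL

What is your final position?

Answer: Final position: (x=3, y=3)

Derivation:
Start: (x=3, y=3)
  L (left): blocked, stay at (x=3, y=3)
  R (right): (x=3, y=3) -> (x=4, y=3)
  R (right): blocked, stay at (x=4, y=3)
  L (left): (x=4, y=3) -> (x=3, y=3)
  L (left): blocked, stay at (x=3, y=3)
  U (up): blocked, stay at (x=3, y=3)
  U (up): blocked, stay at (x=3, y=3)
  D (down): blocked, stay at (x=3, y=3)
  U (up): blocked, stay at (x=3, y=3)
  L (left): blocked, stay at (x=3, y=3)
Final: (x=3, y=3)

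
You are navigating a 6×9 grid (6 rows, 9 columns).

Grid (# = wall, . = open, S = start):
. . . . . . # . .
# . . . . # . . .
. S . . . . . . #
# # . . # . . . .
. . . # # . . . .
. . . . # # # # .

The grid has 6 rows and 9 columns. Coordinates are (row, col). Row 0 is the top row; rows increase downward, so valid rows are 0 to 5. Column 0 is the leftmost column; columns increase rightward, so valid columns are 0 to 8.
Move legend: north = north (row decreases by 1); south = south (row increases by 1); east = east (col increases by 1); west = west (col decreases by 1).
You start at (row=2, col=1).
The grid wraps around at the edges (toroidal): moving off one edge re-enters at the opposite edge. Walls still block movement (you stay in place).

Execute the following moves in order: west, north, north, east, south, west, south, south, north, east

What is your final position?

Answer: Final position: (row=2, col=1)

Derivation:
Start: (row=2, col=1)
  west (west): (row=2, col=1) -> (row=2, col=0)
  north (north): blocked, stay at (row=2, col=0)
  north (north): blocked, stay at (row=2, col=0)
  east (east): (row=2, col=0) -> (row=2, col=1)
  south (south): blocked, stay at (row=2, col=1)
  west (west): (row=2, col=1) -> (row=2, col=0)
  south (south): blocked, stay at (row=2, col=0)
  south (south): blocked, stay at (row=2, col=0)
  north (north): blocked, stay at (row=2, col=0)
  east (east): (row=2, col=0) -> (row=2, col=1)
Final: (row=2, col=1)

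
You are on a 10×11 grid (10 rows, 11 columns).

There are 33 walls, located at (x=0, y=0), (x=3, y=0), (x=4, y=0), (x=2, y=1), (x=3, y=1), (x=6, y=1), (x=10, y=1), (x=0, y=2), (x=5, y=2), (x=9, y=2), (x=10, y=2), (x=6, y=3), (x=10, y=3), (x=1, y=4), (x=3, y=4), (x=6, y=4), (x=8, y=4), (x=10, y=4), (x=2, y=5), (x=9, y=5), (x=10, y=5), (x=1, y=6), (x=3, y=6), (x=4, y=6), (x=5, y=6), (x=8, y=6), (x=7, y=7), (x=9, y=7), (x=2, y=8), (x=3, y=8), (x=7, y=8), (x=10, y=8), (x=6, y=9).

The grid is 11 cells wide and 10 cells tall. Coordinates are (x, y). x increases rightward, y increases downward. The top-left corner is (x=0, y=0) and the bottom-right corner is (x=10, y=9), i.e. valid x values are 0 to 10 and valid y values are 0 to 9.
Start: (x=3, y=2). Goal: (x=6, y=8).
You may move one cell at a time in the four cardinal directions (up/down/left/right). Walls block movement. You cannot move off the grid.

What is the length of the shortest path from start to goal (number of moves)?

BFS from (x=3, y=2) until reaching (x=6, y=8):
  Distance 0: (x=3, y=2)
  Distance 1: (x=2, y=2), (x=4, y=2), (x=3, y=3)
  Distance 2: (x=4, y=1), (x=1, y=2), (x=2, y=3), (x=4, y=3)
  Distance 3: (x=1, y=1), (x=5, y=1), (x=1, y=3), (x=5, y=3), (x=2, y=4), (x=4, y=4)
  Distance 4: (x=1, y=0), (x=5, y=0), (x=0, y=1), (x=0, y=3), (x=5, y=4), (x=4, y=5)
  Distance 5: (x=2, y=0), (x=6, y=0), (x=0, y=4), (x=3, y=5), (x=5, y=5)
  Distance 6: (x=7, y=0), (x=0, y=5), (x=6, y=5)
  Distance 7: (x=8, y=0), (x=7, y=1), (x=1, y=5), (x=7, y=5), (x=0, y=6), (x=6, y=6)
  Distance 8: (x=9, y=0), (x=8, y=1), (x=7, y=2), (x=7, y=4), (x=8, y=5), (x=7, y=6), (x=0, y=7), (x=6, y=7)
  Distance 9: (x=10, y=0), (x=9, y=1), (x=6, y=2), (x=8, y=2), (x=7, y=3), (x=1, y=7), (x=5, y=7), (x=0, y=8), (x=6, y=8)  <- goal reached here
One shortest path (9 moves): (x=3, y=2) -> (x=4, y=2) -> (x=4, y=3) -> (x=5, y=3) -> (x=5, y=4) -> (x=5, y=5) -> (x=6, y=5) -> (x=6, y=6) -> (x=6, y=7) -> (x=6, y=8)

Answer: Shortest path length: 9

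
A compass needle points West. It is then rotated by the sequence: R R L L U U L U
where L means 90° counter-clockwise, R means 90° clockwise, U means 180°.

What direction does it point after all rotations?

Answer: Final heading: North

Derivation:
Start: West
  R (right (90° clockwise)) -> North
  R (right (90° clockwise)) -> East
  L (left (90° counter-clockwise)) -> North
  L (left (90° counter-clockwise)) -> West
  U (U-turn (180°)) -> East
  U (U-turn (180°)) -> West
  L (left (90° counter-clockwise)) -> South
  U (U-turn (180°)) -> North
Final: North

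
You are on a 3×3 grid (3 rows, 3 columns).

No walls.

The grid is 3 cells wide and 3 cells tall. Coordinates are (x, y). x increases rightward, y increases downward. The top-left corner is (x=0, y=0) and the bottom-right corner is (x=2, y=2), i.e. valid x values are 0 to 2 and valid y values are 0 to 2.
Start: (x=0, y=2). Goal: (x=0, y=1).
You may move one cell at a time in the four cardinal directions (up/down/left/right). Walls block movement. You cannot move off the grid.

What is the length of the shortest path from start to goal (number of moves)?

BFS from (x=0, y=2) until reaching (x=0, y=1):
  Distance 0: (x=0, y=2)
  Distance 1: (x=0, y=1), (x=1, y=2)  <- goal reached here
One shortest path (1 moves): (x=0, y=2) -> (x=0, y=1)

Answer: Shortest path length: 1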